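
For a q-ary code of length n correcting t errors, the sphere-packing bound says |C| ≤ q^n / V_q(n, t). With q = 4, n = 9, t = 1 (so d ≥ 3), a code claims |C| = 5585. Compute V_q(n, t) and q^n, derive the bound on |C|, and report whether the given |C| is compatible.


V_q(n, t) = 28, q^n = 262144, Hamming bound = 9362, |C| = 5585 ≤ bound (satisfied).

Step 1: Compute V_q(n, t) = Σ_{j=0}^1 C(n, j) (q−1)^j.
  j = 0: C(9,0)·(3)^0 = 1·1 = 1.
  j = 1: C(9,1)·(3)^1 = 9·3 = 27.
  V_q(n, t) = 1 + 27 = 28.
Step 2: q^n = 4^9 = 262144.
Step 3: Hamming bound ⌊q^n / V_q(n,t)⌋ = ⌊262144/28⌋ = 9362.
Step 4: Compare |C| = 5585 to 9362: satisfied.
The claimed |C| lies below the Hamming bound.


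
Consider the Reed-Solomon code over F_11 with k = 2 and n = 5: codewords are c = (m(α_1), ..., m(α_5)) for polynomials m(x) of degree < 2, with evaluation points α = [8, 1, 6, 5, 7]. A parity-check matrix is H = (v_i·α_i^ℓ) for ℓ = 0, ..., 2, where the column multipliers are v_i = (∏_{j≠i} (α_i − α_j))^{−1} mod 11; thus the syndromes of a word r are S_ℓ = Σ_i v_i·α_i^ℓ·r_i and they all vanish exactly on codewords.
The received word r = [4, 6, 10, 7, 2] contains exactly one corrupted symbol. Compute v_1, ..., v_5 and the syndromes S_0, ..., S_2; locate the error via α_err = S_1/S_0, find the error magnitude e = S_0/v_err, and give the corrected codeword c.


S = (6, 4, 10), error at position 1, error magnitude e = 10, c = [5, 6, 10, 7, 2].

Step 1: column multipliers v_i = (∏_{j≠i}(α_i − α_j))^{−1} mod 11.
  i = 1 (α = 8): (8−1)(8−6)(8−5)(8−7) = 7·2·3·1 = 42 ≡ 9, so v_1 = 9^{−1} = 5 (mod 11).
  i = 2 (α = 1): (1−8)(1−6)(1−5)(1−7) = (−7)·(−5)·(−4)·(−6) = 840 ≡ 4, so v_2 = 4^{−1} = 3 (mod 11).
  i = 3 (α = 6): (6−8)(6−1)(6−5)(6−7) = (−2)·5·1·(−1) = 10 ≡ 10, so v_3 = 10^{−1} = 10 (mod 11).
  i = 4 (α = 5): (5−8)(5−1)(5−6)(5−7) = (−3)·4·(−1)·(−2) = −24 ≡ 9, so v_4 = 9^{−1} = 5 (mod 11).
  i = 5 (α = 7): (7−8)(7−1)(7−6)(7−5) = (−1)·6·1·2 = −12 ≡ 10, so v_5 = 10^{−1} = 10 (mod 11).
  v = [5, 3, 10, 5, 10].
Step 2: syndromes of r = [4, 6, 10, 7, 2] (all sums mod 11).
  S_0 = Σ v_i r_i = 5·4 + 3·6 + 10·10 + 5·7 + 10·2 = 193 ≡ 6.
  S_1 = Σ v_i α_i r_i = 5·8·4 + 3·1·6 + 10·6·10 + 5·5·7 + 10·7·2 = 1093 ≡ 4.
  α_i^2 mod 11 = [9, 1, 3, 3, 5].
  S_2 = Σ v_i α_i^2 r_i = 5·9·4 + 3·1·6 + 10·3·10 + 5·3·7 + 10·5·2 = 703 ≡ 10.
  S = (6, 4, 10) ≠ 0, so r is not a codeword (an error is present).
Step 3: locate the error. For a single error e at position i, S_ℓ = v_i·e·α_i^ℓ, so α_err = S_1/S_0.
  S_0^{−1} = 6^{−1} = 2 (mod 11), so α_err = 4·2 = 8 ≡ 8 = α_1. Error position i = 1.
  Consistency check: S_2/S_1 = 10·3 = 30 ≡ 8 = α_err ✓ (single-error assumption holds).
Step 4: error magnitude e = S_0/v_1 = S_0·∏_{j≠1}(α_1 − α_j) = 6·9 = 54 ≡ 10 (mod 11).
Step 5: correct position 1: c_1 = r_1 − e = 4 − 10 ≡ 5 (mod 11). Hence c = [5, 6, 10, 7, 2].
  Check: interpolating c through the α_i gives m(x) = 3 + 3·x (degree < 2) with m(α_i) = c_i for every i, so c is indeed a codeword.


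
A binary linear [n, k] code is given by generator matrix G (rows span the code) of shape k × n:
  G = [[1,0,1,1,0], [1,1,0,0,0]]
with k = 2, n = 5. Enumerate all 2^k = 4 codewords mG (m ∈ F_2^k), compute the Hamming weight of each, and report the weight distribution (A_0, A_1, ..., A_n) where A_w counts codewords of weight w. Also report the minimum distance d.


Weight distribution: A_0 = 1, A_2 = 1, A_3 = 2. Minimum distance d = 2.

Enumerate all 2^2 = 4 messages m ∈ F_2^2.
For each, compute codeword c = mG in F_2^5, then tally its weight.
  m = 00 → c = 00000, weight = 0.
  m = 10 → c = 10110, weight = 3.
  m = 01 → c = 11000, weight = 2.
  m = 11 → c = 01110, weight = 3.
Tally weights:
  weight 0: 1 codewords.
  weight 2: 1 codewords.
  weight 3: 2 codewords.
Minimum distance d = smallest w > 0 with A_w > 0 = 2.
Sanity: Σ A_w = 4 = 2^2 = 4 ✓.


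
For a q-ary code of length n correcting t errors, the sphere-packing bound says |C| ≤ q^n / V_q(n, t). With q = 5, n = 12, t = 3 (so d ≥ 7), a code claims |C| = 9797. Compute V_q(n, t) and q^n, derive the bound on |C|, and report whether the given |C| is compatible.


V_q(n, t) = 15185, q^n = 244140625, Hamming bound = 16077, |C| = 9797 ≤ bound (satisfied).

Step 1: Compute V_q(n, t) = Σ_{j=0}^3 C(n, j) (q−1)^j.
  j = 0: C(12,0)·(4)^0 = 1·1 = 1.
  j = 1: C(12,1)·(4)^1 = 12·4 = 48.
  j = 2: C(12,2)·(4)^2 = 66·16 = 1056.
  j = 3: C(12,3)·(4)^3 = 220·64 = 14080.
  V_q(n, t) = 1 + 48 + 1056 + 14080 = 15185.
Step 2: q^n = 5^12 = 244140625.
Step 3: Hamming bound ⌊q^n / V_q(n,t)⌋ = ⌊244140625/15185⌋ = 16077.
Step 4: Compare |C| = 9797 to 16077: satisfied.
The claimed |C| lies below the Hamming bound.


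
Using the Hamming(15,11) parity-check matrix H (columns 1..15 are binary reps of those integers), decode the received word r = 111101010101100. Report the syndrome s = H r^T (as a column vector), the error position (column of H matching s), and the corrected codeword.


s = (0, 0, 0, 1)^T, error position = 1, corrected codeword c = 011101010101100

Compute s = H r^T mod 2 one row at a time:
  s_1 = 1 + 0 + 1 + 0 + 1 + 1 + 0 + 0 = 4 ≡ 0 (mod 2).
  s_2 = 1 + 0 + 1 + 0 + 1 + 1 + 0 + 0 = 4 ≡ 0 (mod 2).
  s_3 = 1 + 1 + 1 + 0 + 1 + 0 + 0 + 0 = 4 ≡ 0 (mod 2).
  s_4 = 1 + 1 + 0 + 0 + 0 + 0 + 1 + 0 = 3 ≡ 1 (mod 2).
s = (0, 0, 0, 1)^T — this equals column 1 of H (binary 0001), so error is at position 1.
Correct: flip bit 1 of r = 111101010101100 to get c = 011101010101100.


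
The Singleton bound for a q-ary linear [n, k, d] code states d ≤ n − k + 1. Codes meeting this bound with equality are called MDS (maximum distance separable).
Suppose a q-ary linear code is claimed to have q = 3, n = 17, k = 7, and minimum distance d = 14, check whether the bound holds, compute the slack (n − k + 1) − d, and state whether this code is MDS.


Singleton RHS = n − k + 1 = 11, slack = -3, bound violated (no such code; not MDS).

Singleton bound: d ≤ n − k + 1.
Here n = 17, k = 7, so n − k + 1 = 11.
Given d = 14, check d ≤ 11: NO.
Slack = (n − k + 1) − d = -3.
The slack is negative: d = 14 exceeds n − k + 1 = 11 by 3, so the Singleton bound is violated and no linear [17, 7, 14]_3 code can exist. In particular it is not MDS (MDS requires d = n − k + 1 exactly).
Description: the claimed parameters are [17, 7, 14]_3; such a code would be impossible (violates the Singleton bound).


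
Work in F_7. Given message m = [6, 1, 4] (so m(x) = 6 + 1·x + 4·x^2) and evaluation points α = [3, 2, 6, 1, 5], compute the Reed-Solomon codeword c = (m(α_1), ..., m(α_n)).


c = [3, 3, 2, 4, 6]

Message polynomial: m(x) = 6 + 1·x + 4·x^2 (mod 7).
For each evaluation point α_i, compute m(α_i) mod 7:
  α_1 = 3: Horner steps 4 → 6 → 3, so m(3) = 3.
  α_2 = 2: Horner steps 4 → 2 → 3, so m(2) = 3.
  α_3 = 6: Horner steps 4 → 4 → 2, so m(6) = 2.
  α_4 = 1: Horner steps 4 → 5 → 4, so m(1) = 4.
  α_5 = 5: Horner steps 4 → 0 → 6, so m(5) = 6.
Codeword c = [3, 3, 2, 4, 6] ∈ F_7^5.


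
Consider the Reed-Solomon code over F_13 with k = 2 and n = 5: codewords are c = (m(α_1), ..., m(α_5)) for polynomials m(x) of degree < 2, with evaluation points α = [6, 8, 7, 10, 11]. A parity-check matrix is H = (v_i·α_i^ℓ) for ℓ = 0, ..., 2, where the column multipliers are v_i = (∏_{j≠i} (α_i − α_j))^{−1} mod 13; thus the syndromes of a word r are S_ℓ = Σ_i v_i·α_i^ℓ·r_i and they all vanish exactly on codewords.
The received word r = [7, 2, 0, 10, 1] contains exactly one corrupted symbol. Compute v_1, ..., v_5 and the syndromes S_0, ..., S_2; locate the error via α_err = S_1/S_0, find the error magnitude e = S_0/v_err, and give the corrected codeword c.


S = (2, 1, 7), error at position 3, error magnitude e = 2, c = [7, 2, 11, 10, 1].

Step 1: column multipliers v_i = (∏_{j≠i}(α_i − α_j))^{−1} mod 13.
  i = 1 (α = 6): (6−8)(6−7)(6−10)(6−11) = (−2)·(−1)·(−4)·(−5) = 40 ≡ 1, so v_1 = 1^{−1} = 1 (mod 13).
  i = 2 (α = 8): (8−6)(8−7)(8−10)(8−11) = 2·1·(−2)·(−3) = 12 ≡ 12, so v_2 = 12^{−1} = 12 (mod 13).
  i = 3 (α = 7): (7−6)(7−8)(7−10)(7−11) = 1·(−1)·(−3)·(−4) = −12 ≡ 1, so v_3 = 1^{−1} = 1 (mod 13).
  i = 4 (α = 10): (10−6)(10−8)(10−7)(10−11) = 4·2·3·(−1) = −24 ≡ 2, so v_4 = 2^{−1} = 7 (mod 13).
  i = 5 (α = 11): (11−6)(11−8)(11−7)(11−10) = 5·3·4·1 = 60 ≡ 8, so v_5 = 8^{−1} = 5 (mod 13).
  v = [1, 12, 1, 7, 5].
Step 2: syndromes of r = [7, 2, 0, 10, 1] (all sums mod 13).
  S_0 = Σ v_i r_i = 1·7 + 12·2 + 1·0 + 7·10 + 5·1 = 106 ≡ 2.
  S_1 = Σ v_i α_i r_i = 1·6·7 + 12·8·2 + 1·7·0 + 7·10·10 + 5·11·1 = 989 ≡ 1.
  α_i^2 mod 13 = [10, 12, 10, 9, 4].
  S_2 = Σ v_i α_i^2 r_i = 1·10·7 + 12·12·2 + 1·10·0 + 7·9·10 + 5·4·1 = 1008 ≡ 7.
  S = (2, 1, 7) ≠ 0, so r is not a codeword (an error is present).
Step 3: locate the error. For a single error e at position i, S_ℓ = v_i·e·α_i^ℓ, so α_err = S_1/S_0.
  S_0^{−1} = 2^{−1} = 7 (mod 13), so α_err = 1·7 = 7 ≡ 7 = α_3. Error position i = 3.
  Consistency check: S_2/S_1 = 7·1 = 7 ≡ 7 = α_err ✓ (single-error assumption holds).
Step 4: error magnitude e = S_0/v_3 = S_0·∏_{j≠3}(α_3 − α_j) = 2·1 = 2 ≡ 2 (mod 13).
Step 5: correct position 3: c_3 = r_3 − e = 0 − 2 ≡ 11 (mod 13). Hence c = [7, 2, 11, 10, 1].
  Check: interpolating c through the α_i gives m(x) = 9 + 4·x (degree < 2) with m(α_i) = c_i for every i, so c is indeed a codeword.


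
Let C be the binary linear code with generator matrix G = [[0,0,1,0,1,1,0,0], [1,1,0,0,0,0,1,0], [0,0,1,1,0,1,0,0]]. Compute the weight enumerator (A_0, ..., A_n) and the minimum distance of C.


Weight distribution: A_0 = 1, A_2 = 1, A_3 = 3, A_5 = 1, A_6 = 2. Minimum distance d = 2.

Enumerate all 2^3 = 8 messages m ∈ F_2^3.
For each, compute codeword c = mG in F_2^8, then tally its weight.
  m = 000 → c = 00000000, weight = 0.
  m = 100 → c = 00101100, weight = 3.
  m = 010 → c = 11000010, weight = 3.
  m = 110 → c = 11101110, weight = 6.
  m = 001 → c = 00110100, weight = 3.
  m = 101 → c = 00011000, weight = 2.
  m = 011 → c = 11110110, weight = 6.
  m = 111 → c = 11011010, weight = 5.
Tally weights:
  weight 0: 1 codewords.
  weight 2: 1 codewords.
  weight 3: 3 codewords.
  weight 5: 1 codewords.
  weight 6: 2 codewords.
Minimum distance d = smallest w > 0 with A_w > 0 = 2.
Sanity: Σ A_w = 8 = 2^3 = 8 ✓.


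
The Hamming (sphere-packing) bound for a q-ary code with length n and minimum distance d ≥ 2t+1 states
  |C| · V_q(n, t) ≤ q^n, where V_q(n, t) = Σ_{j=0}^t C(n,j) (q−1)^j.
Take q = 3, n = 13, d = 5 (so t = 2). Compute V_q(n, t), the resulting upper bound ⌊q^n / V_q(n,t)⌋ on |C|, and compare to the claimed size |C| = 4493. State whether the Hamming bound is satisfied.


V_q(n, t) = 339, q^n = 1594323, Hamming bound = 4703, |C| = 4493 ≤ bound (satisfied).

Step 1: Compute V_q(n, t) = Σ_{j=0}^2 C(n, j) (q−1)^j.
  j = 0: C(13,0)·(2)^0 = 1·1 = 1.
  j = 1: C(13,1)·(2)^1 = 13·2 = 26.
  j = 2: C(13,2)·(2)^2 = 78·4 = 312.
  V_q(n, t) = 1 + 26 + 312 = 339.
Step 2: q^n = 3^13 = 1594323.
Step 3: Hamming bound ⌊q^n / V_q(n,t)⌋ = ⌊1594323/339⌋ = 4703.
Step 4: Compare |C| = 4493 to 4703: satisfied.
The claimed |C| lies below the Hamming bound.


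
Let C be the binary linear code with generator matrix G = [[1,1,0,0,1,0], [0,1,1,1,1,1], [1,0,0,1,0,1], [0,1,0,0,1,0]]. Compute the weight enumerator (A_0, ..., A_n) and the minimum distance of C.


Weight distribution: A_0 = 1, A_1 = 2, A_2 = 3, A_3 = 4, A_4 = 3, A_5 = 2, A_6 = 1. Minimum distance d = 1.

Enumerate all 2^4 = 16 messages m ∈ F_2^4.
For each, compute codeword c = mG in F_2^6, then tally its weight.
  m = 0000 → c = 000000, weight = 0.
  m = 1000 → c = 110010, weight = 3.
  m = 0100 → c = 011111, weight = 5.
  m = 1100 → c = 101101, weight = 4.
  m = 0010 → c = 100101, weight = 3.
  m = 1010 → c = 010111, weight = 4.
  m = 0110 → c = 111010, weight = 4.
  m = 1110 → c = 001000, weight = 1.
  m = 0001 → c = 010010, weight = 2.
  m = 1001 → c = 100000, weight = 1.
  m = 0101 → c = 001101, weight = 3.
  m = 1101 → c = 111111, weight = 6.
  m = 0011 → c = 110111, weight = 5.
  m = 1011 → c = 000101, weight = 2.
  m = 0111 → c = 101000, weight = 2.
  m = 1111 → c = 011010, weight = 3.
Tally weights:
  weight 0: 1 codewords.
  weight 1: 2 codewords.
  weight 2: 3 codewords.
  weight 3: 4 codewords.
  weight 4: 3 codewords.
  weight 5: 2 codewords.
  weight 6: 1 codewords.
Minimum distance d = smallest w > 0 with A_w > 0 = 1.
Sanity: Σ A_w = 16 = 2^4 = 16 ✓.


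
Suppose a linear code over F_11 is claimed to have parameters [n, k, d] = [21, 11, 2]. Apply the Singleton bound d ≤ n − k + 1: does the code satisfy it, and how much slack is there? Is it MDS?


Singleton RHS = n − k + 1 = 11, slack = 9, bound satisfied, not MDS.

Singleton bound: d ≤ n − k + 1.
Here n = 21, k = 11, so n − k + 1 = 11.
Given d = 2, check d ≤ 11: YES.
Slack = (n − k + 1) − d = 9.
The code is NOT MDS (slack = 9 > 0).
Description: the claimed parameters are [21, 11, 2]_11; such a code would be non-MDS.


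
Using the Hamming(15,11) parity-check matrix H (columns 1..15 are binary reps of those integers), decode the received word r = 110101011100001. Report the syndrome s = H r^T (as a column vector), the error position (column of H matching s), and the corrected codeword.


s = (0, 1, 0, 1)^T, error position = 5, corrected codeword c = 110111011100001

Compute s = H r^T mod 2 one row at a time:
  s_1 = 1 + 1 + 1 + 0 + 0 + 0 + 0 + 1 = 4 ≡ 0 (mod 2).
  s_2 = 1 + 0 + 1 + 0 + 0 + 0 + 0 + 1 = 3 ≡ 1 (mod 2).
  s_3 = 1 + 0 + 1 + 0 + 1 + 0 + 0 + 1 = 4 ≡ 0 (mod 2).
  s_4 = 1 + 0 + 0 + 0 + 1 + 0 + 0 + 1 = 3 ≡ 1 (mod 2).
s = (0, 1, 0, 1)^T — this equals column 5 of H (binary 0101), so error is at position 5.
Correct: flip bit 5 of r = 110101011100001 to get c = 110111011100001.


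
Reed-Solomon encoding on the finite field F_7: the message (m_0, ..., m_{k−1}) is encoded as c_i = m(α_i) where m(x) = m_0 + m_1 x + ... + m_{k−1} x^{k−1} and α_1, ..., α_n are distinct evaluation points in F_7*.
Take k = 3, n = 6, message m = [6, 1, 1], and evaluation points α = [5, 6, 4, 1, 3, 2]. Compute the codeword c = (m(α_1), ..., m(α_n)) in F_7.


c = [1, 6, 5, 1, 4, 5]

Message polynomial: m(x) = 6 + 1·x + 1·x^2 (mod 7).
For each evaluation point α_i, compute m(α_i) mod 7:
  α_1 = 5: Horner steps 1 → 6 → 1, so m(5) = 1.
  α_2 = 6: Horner steps 1 → 0 → 6, so m(6) = 6.
  α_3 = 4: Horner steps 1 → 5 → 5, so m(4) = 5.
  α_4 = 1: Horner steps 1 → 2 → 1, so m(1) = 1.
  α_5 = 3: Horner steps 1 → 4 → 4, so m(3) = 4.
  α_6 = 2: Horner steps 1 → 3 → 5, so m(2) = 5.
Codeword c = [1, 6, 5, 1, 4, 5] ∈ F_7^6.


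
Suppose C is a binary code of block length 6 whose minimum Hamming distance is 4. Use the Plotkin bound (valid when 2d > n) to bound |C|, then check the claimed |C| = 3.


Plotkin bound M ≤ 4; given |C| = 3 ≤ bound (satisfied).

Check applicability: 2d = 8, n = 6.
2d − n = 2 > 0, so Plotkin applies.
Compute d/(2d−n) = 4/2 ≈ 2.0000.
⌊d/(2d−n)⌋ = 2.
Plotkin bound: M ≤ 2·2 = 4.
Given |C| = 3, check: satisfied.
This |C| is below the Plotkin bound.


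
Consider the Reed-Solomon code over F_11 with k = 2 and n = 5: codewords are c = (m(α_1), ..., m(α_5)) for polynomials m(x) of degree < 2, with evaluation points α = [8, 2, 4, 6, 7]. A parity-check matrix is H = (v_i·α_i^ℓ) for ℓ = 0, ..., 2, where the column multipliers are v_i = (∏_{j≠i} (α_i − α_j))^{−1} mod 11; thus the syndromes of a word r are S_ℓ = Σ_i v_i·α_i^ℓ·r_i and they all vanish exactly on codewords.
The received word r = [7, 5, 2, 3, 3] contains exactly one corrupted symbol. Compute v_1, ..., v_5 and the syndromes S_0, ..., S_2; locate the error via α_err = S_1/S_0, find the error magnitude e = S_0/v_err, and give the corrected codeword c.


S = (3, 7, 9), error at position 4, error magnitude e = 4, c = [7, 5, 2, 10, 3].

Step 1: column multipliers v_i = (∏_{j≠i}(α_i − α_j))^{−1} mod 11.
  i = 1 (α = 8): (8−2)(8−4)(8−6)(8−7) = 6·4·2·1 = 48 ≡ 4, so v_1 = 4^{−1} = 3 (mod 11).
  i = 2 (α = 2): (2−8)(2−4)(2−6)(2−7) = (−6)·(−2)·(−4)·(−5) = 240 ≡ 9, so v_2 = 9^{−1} = 5 (mod 11).
  i = 3 (α = 4): (4−8)(4−2)(4−6)(4−7) = (−4)·2·(−2)·(−3) = −48 ≡ 7, so v_3 = 7^{−1} = 8 (mod 11).
  i = 4 (α = 6): (6−8)(6−2)(6−4)(6−7) = (−2)·4·2·(−1) = 16 ≡ 5, so v_4 = 5^{−1} = 9 (mod 11).
  i = 5 (α = 7): (7−8)(7−2)(7−4)(7−6) = (−1)·5·3·1 = −15 ≡ 7, so v_5 = 7^{−1} = 8 (mod 11).
  v = [3, 5, 8, 9, 8].
Step 2: syndromes of r = [7, 5, 2, 3, 3] (all sums mod 11).
  S_0 = Σ v_i r_i = 3·7 + 5·5 + 8·2 + 9·3 + 8·3 = 113 ≡ 3.
  S_1 = Σ v_i α_i r_i = 3·8·7 + 5·2·5 + 8·4·2 + 9·6·3 + 8·7·3 = 612 ≡ 7.
  α_i^2 mod 11 = [9, 4, 5, 3, 5].
  S_2 = Σ v_i α_i^2 r_i = 3·9·7 + 5·4·5 + 8·5·2 + 9·3·3 + 8·5·3 = 570 ≡ 9.
  S = (3, 7, 9) ≠ 0, so r is not a codeword (an error is present).
Step 3: locate the error. For a single error e at position i, S_ℓ = v_i·e·α_i^ℓ, so α_err = S_1/S_0.
  S_0^{−1} = 3^{−1} = 4 (mod 11), so α_err = 7·4 = 28 ≡ 6 = α_4. Error position i = 4.
  Consistency check: S_2/S_1 = 9·8 = 72 ≡ 6 = α_err ✓ (single-error assumption holds).
Step 4: error magnitude e = S_0/v_4 = S_0·∏_{j≠4}(α_4 − α_j) = 3·5 = 15 ≡ 4 (mod 11).
Step 5: correct position 4: c_4 = r_4 − e = 3 − 4 ≡ 10 (mod 11). Hence c = [7, 5, 2, 10, 3].
  Check: interpolating c through the α_i gives m(x) = 8 + 4·x (degree < 2) with m(α_i) = c_i for every i, so c is indeed a codeword.


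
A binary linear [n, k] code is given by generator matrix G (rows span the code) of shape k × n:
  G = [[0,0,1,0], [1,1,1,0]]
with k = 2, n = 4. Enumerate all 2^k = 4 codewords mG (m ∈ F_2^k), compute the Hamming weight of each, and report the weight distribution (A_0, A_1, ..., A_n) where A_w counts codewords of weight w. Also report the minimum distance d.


Weight distribution: A_0 = 1, A_1 = 1, A_2 = 1, A_3 = 1. Minimum distance d = 1.

Enumerate all 2^2 = 4 messages m ∈ F_2^2.
For each, compute codeword c = mG in F_2^4, then tally its weight.
  m = 00 → c = 0000, weight = 0.
  m = 10 → c = 0010, weight = 1.
  m = 01 → c = 1110, weight = 3.
  m = 11 → c = 1100, weight = 2.
Tally weights:
  weight 0: 1 codewords.
  weight 1: 1 codewords.
  weight 2: 1 codewords.
  weight 3: 1 codewords.
Minimum distance d = smallest w > 0 with A_w > 0 = 1.
Sanity: Σ A_w = 4 = 2^2 = 4 ✓.


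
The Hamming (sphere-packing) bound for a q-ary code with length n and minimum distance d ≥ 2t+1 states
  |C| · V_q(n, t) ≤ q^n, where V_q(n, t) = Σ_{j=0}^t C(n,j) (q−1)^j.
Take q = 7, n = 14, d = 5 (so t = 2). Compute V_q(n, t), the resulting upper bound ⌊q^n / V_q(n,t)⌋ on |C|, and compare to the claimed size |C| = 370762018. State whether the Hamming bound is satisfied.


V_q(n, t) = 3361, q^n = 678223072849, Hamming bound = 201792047, |C| = 370762018 > bound (violated).

Step 1: Compute V_q(n, t) = Σ_{j=0}^2 C(n, j) (q−1)^j.
  j = 0: C(14,0)·(6)^0 = 1·1 = 1.
  j = 1: C(14,1)·(6)^1 = 14·6 = 84.
  j = 2: C(14,2)·(6)^2 = 91·36 = 3276.
  V_q(n, t) = 1 + 84 + 3276 = 3361.
Step 2: q^n = 7^14 = 678223072849.
Step 3: Hamming bound ⌊q^n / V_q(n,t)⌋ = ⌊678223072849/3361⌋ = 201792047.
Step 4: Compare |C| = 370762018 to 201792047: violated.
The claimed |C| lies above the Hamming bound, so no 7-ary code of length 14 with d ≥ 5 can have 370762018 codewords.


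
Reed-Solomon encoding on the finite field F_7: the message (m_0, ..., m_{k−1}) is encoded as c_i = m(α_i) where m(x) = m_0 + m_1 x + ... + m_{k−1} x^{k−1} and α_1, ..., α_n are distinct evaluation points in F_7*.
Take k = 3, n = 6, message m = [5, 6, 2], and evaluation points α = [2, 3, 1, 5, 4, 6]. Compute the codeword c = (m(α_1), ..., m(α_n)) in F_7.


c = [4, 6, 6, 1, 5, 1]

Message polynomial: m(x) = 5 + 6·x + 2·x^2 (mod 7).
For each evaluation point α_i, compute m(α_i) mod 7:
  α_1 = 2: Horner steps 2 → 3 → 4, so m(2) = 4.
  α_2 = 3: Horner steps 2 → 5 → 6, so m(3) = 6.
  α_3 = 1: Horner steps 2 → 1 → 6, so m(1) = 6.
  α_4 = 5: Horner steps 2 → 2 → 1, so m(5) = 1.
  α_5 = 4: Horner steps 2 → 0 → 5, so m(4) = 5.
  α_6 = 6: Horner steps 2 → 4 → 1, so m(6) = 1.
Codeword c = [4, 6, 6, 1, 5, 1] ∈ F_7^6.


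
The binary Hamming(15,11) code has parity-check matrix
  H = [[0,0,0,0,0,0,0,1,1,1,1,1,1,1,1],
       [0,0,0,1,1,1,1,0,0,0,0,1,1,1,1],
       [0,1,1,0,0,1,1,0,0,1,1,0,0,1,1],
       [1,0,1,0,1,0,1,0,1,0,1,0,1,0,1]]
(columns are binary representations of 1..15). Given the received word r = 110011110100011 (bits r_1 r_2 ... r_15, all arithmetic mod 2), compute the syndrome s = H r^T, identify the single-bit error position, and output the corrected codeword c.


s = (0, 1, 0, 0)^T, error position = 4, corrected codeword c = 110111110100011

Compute s = H r^T mod 2 one row at a time:
  s_1 = 1 + 0 + 1 + 0 + 0 + 0 + 1 + 1 = 4 ≡ 0 (mod 2).
  s_2 = 0 + 1 + 1 + 1 + 0 + 0 + 1 + 1 = 5 ≡ 1 (mod 2).
  s_3 = 1 + 0 + 1 + 1 + 1 + 0 + 1 + 1 = 6 ≡ 0 (mod 2).
  s_4 = 1 + 0 + 1 + 1 + 0 + 0 + 0 + 1 = 4 ≡ 0 (mod 2).
s = (0, 1, 0, 0)^T — this equals column 4 of H (binary 0100), so error is at position 4.
Correct: flip bit 4 of r = 110011110100011 to get c = 110111110100011.


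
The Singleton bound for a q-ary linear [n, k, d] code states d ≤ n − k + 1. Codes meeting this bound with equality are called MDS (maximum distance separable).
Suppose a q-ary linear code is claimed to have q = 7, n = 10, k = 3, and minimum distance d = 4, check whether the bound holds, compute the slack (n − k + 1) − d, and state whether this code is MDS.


Singleton RHS = n − k + 1 = 8, slack = 4, bound satisfied, not MDS.

Singleton bound: d ≤ n − k + 1.
Here n = 10, k = 3, so n − k + 1 = 8.
Given d = 4, check d ≤ 8: YES.
Slack = (n − k + 1) − d = 4.
The code is NOT MDS (slack = 4 > 0).
Description: the claimed parameters are [10, 3, 4]_7; such a code would be non-MDS.


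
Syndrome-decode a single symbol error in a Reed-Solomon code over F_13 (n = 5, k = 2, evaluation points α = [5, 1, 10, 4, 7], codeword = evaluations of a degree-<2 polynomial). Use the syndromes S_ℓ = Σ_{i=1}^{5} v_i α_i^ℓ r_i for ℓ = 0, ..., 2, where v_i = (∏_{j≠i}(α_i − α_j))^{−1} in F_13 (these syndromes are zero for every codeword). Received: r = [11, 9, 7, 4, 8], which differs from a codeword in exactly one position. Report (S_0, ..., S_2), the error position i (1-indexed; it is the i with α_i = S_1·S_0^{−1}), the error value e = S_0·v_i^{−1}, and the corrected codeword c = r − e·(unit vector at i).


S = (1, 7, 10), error at position 5, error magnitude e = 9, c = [11, 9, 7, 4, 12].

Step 1: column multipliers v_i = (∏_{j≠i}(α_i − α_j))^{−1} mod 13.
  i = 1 (α = 5): (5−1)(5−10)(5−4)(5−7) = 4·(−5)·1·(−2) = 40 ≡ 1, so v_1 = 1^{−1} = 1 (mod 13).
  i = 2 (α = 1): (1−5)(1−10)(1−4)(1−7) = (−4)·(−9)·(−3)·(−6) = 648 ≡ 11, so v_2 = 11^{−1} = 6 (mod 13).
  i = 3 (α = 10): (10−5)(10−1)(10−4)(10−7) = 5·9·6·3 = 810 ≡ 4, so v_3 = 4^{−1} = 10 (mod 13).
  i = 4 (α = 4): (4−5)(4−1)(4−10)(4−7) = (−1)·3·(−6)·(−3) = −54 ≡ 11, so v_4 = 11^{−1} = 6 (mod 13).
  i = 5 (α = 7): (7−5)(7−1)(7−10)(7−4) = 2·6·(−3)·3 = −108 ≡ 9, so v_5 = 9^{−1} = 3 (mod 13).
  v = [1, 6, 10, 6, 3].
Step 2: syndromes of r = [11, 9, 7, 4, 8] (all sums mod 13).
  S_0 = Σ v_i r_i = 1·11 + 6·9 + 10·7 + 6·4 + 3·8 = 183 ≡ 1.
  S_1 = Σ v_i α_i r_i = 1·5·11 + 6·1·9 + 10·10·7 + 6·4·4 + 3·7·8 = 1073 ≡ 7.
  α_i^2 mod 13 = [12, 1, 9, 3, 10].
  S_2 = Σ v_i α_i^2 r_i = 1·12·11 + 6·1·9 + 10·9·7 + 6·3·4 + 3·10·8 = 1128 ≡ 10.
  S = (1, 7, 10) ≠ 0, so r is not a codeword (an error is present).
Step 3: locate the error. For a single error e at position i, S_ℓ = v_i·e·α_i^ℓ, so α_err = S_1/S_0.
  S_0^{−1} = 1^{−1} = 1 (mod 13), so α_err = 7·1 = 7 ≡ 7 = α_5. Error position i = 5.
  Consistency check: S_2/S_1 = 10·2 = 20 ≡ 7 = α_err ✓ (single-error assumption holds).
Step 4: error magnitude e = S_0/v_5 = S_0·∏_{j≠5}(α_5 − α_j) = 1·9 = 9 ≡ 9 (mod 13).
Step 5: correct position 5: c_5 = r_5 − e = 8 − 9 ≡ 12 (mod 13). Hence c = [11, 9, 7, 4, 12].
  Check: interpolating c through the α_i gives m(x) = 2 + 7·x (degree < 2) with m(α_i) = c_i for every i, so c is indeed a codeword.


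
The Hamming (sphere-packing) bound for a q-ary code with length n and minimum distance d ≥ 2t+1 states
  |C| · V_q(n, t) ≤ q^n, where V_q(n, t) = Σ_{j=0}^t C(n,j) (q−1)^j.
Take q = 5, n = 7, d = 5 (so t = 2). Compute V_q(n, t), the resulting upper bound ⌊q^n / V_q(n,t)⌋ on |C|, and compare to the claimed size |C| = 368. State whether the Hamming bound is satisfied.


V_q(n, t) = 365, q^n = 78125, Hamming bound = 214, |C| = 368 > bound (violated).

Step 1: Compute V_q(n, t) = Σ_{j=0}^2 C(n, j) (q−1)^j.
  j = 0: C(7,0)·(4)^0 = 1·1 = 1.
  j = 1: C(7,1)·(4)^1 = 7·4 = 28.
  j = 2: C(7,2)·(4)^2 = 21·16 = 336.
  V_q(n, t) = 1 + 28 + 336 = 365.
Step 2: q^n = 5^7 = 78125.
Step 3: Hamming bound ⌊q^n / V_q(n,t)⌋ = ⌊78125/365⌋ = 214.
Step 4: Compare |C| = 368 to 214: violated.
The claimed |C| lies above the Hamming bound, so no 5-ary code of length 7 with d ≥ 5 can have 368 codewords.


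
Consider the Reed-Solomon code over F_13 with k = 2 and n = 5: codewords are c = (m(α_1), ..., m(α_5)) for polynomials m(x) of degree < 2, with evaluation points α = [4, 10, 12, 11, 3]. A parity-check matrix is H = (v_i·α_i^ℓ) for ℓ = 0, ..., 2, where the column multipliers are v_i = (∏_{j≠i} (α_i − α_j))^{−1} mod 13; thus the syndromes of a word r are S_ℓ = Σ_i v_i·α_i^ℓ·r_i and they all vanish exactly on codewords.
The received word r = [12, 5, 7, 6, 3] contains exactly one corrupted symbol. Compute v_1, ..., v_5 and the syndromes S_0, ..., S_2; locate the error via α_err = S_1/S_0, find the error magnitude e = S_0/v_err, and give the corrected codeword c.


S = (7, 8, 11), error at position 5, error magnitude e = 5, c = [12, 5, 7, 6, 11].

Step 1: column multipliers v_i = (∏_{j≠i}(α_i − α_j))^{−1} mod 13.
  i = 1 (α = 4): (4−10)(4−12)(4−11)(4−3) = (−6)·(−8)·(−7)·1 = −336 ≡ 2, so v_1 = 2^{−1} = 7 (mod 13).
  i = 2 (α = 10): (10−4)(10−12)(10−11)(10−3) = 6·(−2)·(−1)·7 = 84 ≡ 6, so v_2 = 6^{−1} = 11 (mod 13).
  i = 3 (α = 12): (12−4)(12−10)(12−11)(12−3) = 8·2·1·9 = 144 ≡ 1, so v_3 = 1^{−1} = 1 (mod 13).
  i = 4 (α = 11): (11−4)(11−10)(11−12)(11−3) = 7·1·(−1)·8 = −56 ≡ 9, so v_4 = 9^{−1} = 3 (mod 13).
  i = 5 (α = 3): (3−4)(3−10)(3−12)(3−11) = (−1)·(−7)·(−9)·(−8) = 504 ≡ 10, so v_5 = 10^{−1} = 4 (mod 13).
  v = [7, 11, 1, 3, 4].
Step 2: syndromes of r = [12, 5, 7, 6, 3] (all sums mod 13).
  S_0 = Σ v_i r_i = 7·12 + 11·5 + 1·7 + 3·6 + 4·3 = 176 ≡ 7.
  S_1 = Σ v_i α_i r_i = 7·4·12 + 11·10·5 + 1·12·7 + 3·11·6 + 4·3·3 = 1204 ≡ 8.
  α_i^2 mod 13 = [3, 9, 1, 4, 9].
  S_2 = Σ v_i α_i^2 r_i = 7·3·12 + 11·9·5 + 1·1·7 + 3·4·6 + 4·9·3 = 934 ≡ 11.
  S = (7, 8, 11) ≠ 0, so r is not a codeword (an error is present).
Step 3: locate the error. For a single error e at position i, S_ℓ = v_i·e·α_i^ℓ, so α_err = S_1/S_0.
  S_0^{−1} = 7^{−1} = 2 (mod 13), so α_err = 8·2 = 16 ≡ 3 = α_5. Error position i = 5.
  Consistency check: S_2/S_1 = 11·5 = 55 ≡ 3 = α_err ✓ (single-error assumption holds).
Step 4: error magnitude e = S_0/v_5 = S_0·∏_{j≠5}(α_5 − α_j) = 7·10 = 70 ≡ 5 (mod 13).
Step 5: correct position 5: c_5 = r_5 − e = 3 − 5 ≡ 11 (mod 13). Hence c = [12, 5, 7, 6, 11].
  Check: interpolating c through the α_i gives m(x) = 8 + 1·x (degree < 2) with m(α_i) = c_i for every i, so c is indeed a codeword.


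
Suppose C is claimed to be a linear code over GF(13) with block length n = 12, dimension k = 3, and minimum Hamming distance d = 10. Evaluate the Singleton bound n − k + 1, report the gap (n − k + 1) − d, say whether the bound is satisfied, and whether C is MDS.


Singleton RHS = n − k + 1 = 10, slack = 0, bound satisfied, MDS.

Singleton bound: d ≤ n − k + 1.
Here n = 12, k = 3, so n − k + 1 = 10.
Given d = 10, check d ≤ 10: YES.
Slack = (n − k + 1) − d = 0.
The code is MDS (slack = 0).
Description: the claimed parameters are [12, 3, 10]_13; such a code would be MDS (meets Singleton bound).


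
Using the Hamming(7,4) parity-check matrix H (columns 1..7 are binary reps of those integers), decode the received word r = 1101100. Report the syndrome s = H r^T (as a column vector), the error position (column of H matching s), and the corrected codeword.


s = (0, 1, 0)^T, error position = 2, corrected codeword c = 1001100

Compute s = H r^T mod 2 one row at a time:
  s_1 = 1 + 1 + 0 + 0 = 2 ≡ 0 (mod 2).
  s_2 = 1 + 0 + 0 + 0 = 1 ≡ 1 (mod 2).
  s_3 = 1 + 0 + 1 + 0 = 2 ≡ 0 (mod 2).
s = (0, 1, 0)^T — this equals column 2 of H (binary 010), so error is at position 2.
Correct: flip bit 2 of r = 1101100 to get c = 1001100.


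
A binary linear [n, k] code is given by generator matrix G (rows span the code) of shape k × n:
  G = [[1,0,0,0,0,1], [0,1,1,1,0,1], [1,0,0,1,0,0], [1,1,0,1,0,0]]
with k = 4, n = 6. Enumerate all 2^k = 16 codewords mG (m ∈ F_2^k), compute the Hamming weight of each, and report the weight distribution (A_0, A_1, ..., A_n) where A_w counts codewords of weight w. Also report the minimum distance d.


Weight distribution: A_0 = 1, A_1 = 2, A_2 = 4, A_3 = 6, A_4 = 3. Minimum distance d = 1.

Enumerate all 2^4 = 16 messages m ∈ F_2^4.
For each, compute codeword c = mG in F_2^6, then tally its weight.
  m = 0000 → c = 000000, weight = 0.
  m = 1000 → c = 100001, weight = 2.
  m = 0100 → c = 011101, weight = 4.
  m = 1100 → c = 111100, weight = 4.
  m = 0010 → c = 100100, weight = 2.
  m = 1010 → c = 000101, weight = 2.
  m = 0110 → c = 111001, weight = 4.
  m = 1110 → c = 011000, weight = 2.
  m = 0001 → c = 110100, weight = 3.
  m = 1001 → c = 010101, weight = 3.
  m = 0101 → c = 101001, weight = 3.
  m = 1101 → c = 001000, weight = 1.
  m = 0011 → c = 010000, weight = 1.
  m = 1011 → c = 110001, weight = 3.
  m = 0111 → c = 001101, weight = 3.
  m = 1111 → c = 101100, weight = 3.
Tally weights:
  weight 0: 1 codewords.
  weight 1: 2 codewords.
  weight 2: 4 codewords.
  weight 3: 6 codewords.
  weight 4: 3 codewords.
Minimum distance d = smallest w > 0 with A_w > 0 = 1.
Sanity: Σ A_w = 16 = 2^4 = 16 ✓.


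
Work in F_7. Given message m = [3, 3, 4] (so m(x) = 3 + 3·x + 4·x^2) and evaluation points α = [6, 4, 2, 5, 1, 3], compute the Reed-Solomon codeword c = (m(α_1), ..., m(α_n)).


c = [4, 2, 4, 6, 3, 6]

Message polynomial: m(x) = 3 + 3·x + 4·x^2 (mod 7).
For each evaluation point α_i, compute m(α_i) mod 7:
  α_1 = 6: Horner steps 4 → 6 → 4, so m(6) = 4.
  α_2 = 4: Horner steps 4 → 5 → 2, so m(4) = 2.
  α_3 = 2: Horner steps 4 → 4 → 4, so m(2) = 4.
  α_4 = 5: Horner steps 4 → 2 → 6, so m(5) = 6.
  α_5 = 1: Horner steps 4 → 0 → 3, so m(1) = 3.
  α_6 = 3: Horner steps 4 → 1 → 6, so m(3) = 6.
Codeword c = [4, 2, 4, 6, 3, 6] ∈ F_7^6.


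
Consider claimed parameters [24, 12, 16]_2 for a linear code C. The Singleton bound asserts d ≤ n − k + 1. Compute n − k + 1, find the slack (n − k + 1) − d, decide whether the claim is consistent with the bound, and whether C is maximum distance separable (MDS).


Singleton RHS = n − k + 1 = 13, slack = -3, bound violated (no such code; not MDS).

Singleton bound: d ≤ n − k + 1.
Here n = 24, k = 12, so n − k + 1 = 13.
Given d = 16, check d ≤ 13: NO.
Slack = (n − k + 1) − d = -3.
The slack is negative: d = 16 exceeds n − k + 1 = 13 by 3, so the Singleton bound is violated and no linear [24, 12, 16]_2 code can exist. In particular it is not MDS (MDS requires d = n − k + 1 exactly).
Description: the claimed parameters are [24, 12, 16]_2; such a code would be impossible (violates the Singleton bound).


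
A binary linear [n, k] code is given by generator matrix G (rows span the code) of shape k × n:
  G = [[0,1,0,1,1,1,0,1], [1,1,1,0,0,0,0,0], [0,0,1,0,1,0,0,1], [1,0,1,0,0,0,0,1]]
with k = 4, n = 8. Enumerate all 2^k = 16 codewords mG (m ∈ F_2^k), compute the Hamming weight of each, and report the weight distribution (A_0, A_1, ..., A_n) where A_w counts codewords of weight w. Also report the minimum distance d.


Weight distribution: A_0 = 1, A_2 = 2, A_3 = 6, A_4 = 3, A_5 = 2, A_6 = 2. Minimum distance d = 2.

Enumerate all 2^4 = 16 messages m ∈ F_2^4.
For each, compute codeword c = mG in F_2^8, then tally its weight.
  m = 0000 → c = 00000000, weight = 0.
  m = 1000 → c = 01011101, weight = 5.
  m = 0100 → c = 11100000, weight = 3.
  m = 1100 → c = 10111101, weight = 6.
  m = 0010 → c = 00101001, weight = 3.
  m = 1010 → c = 01110100, weight = 4.
  m = 0110 → c = 11001001, weight = 4.
  m = 1110 → c = 10010100, weight = 3.
  m = 0001 → c = 10100001, weight = 3.
  m = 1001 → c = 11111100, weight = 6.
  m = 0101 → c = 01000001, weight = 2.
  m = 1101 → c = 00011100, weight = 3.
  m = 0011 → c = 10001000, weight = 2.
  m = 1011 → c = 11010101, weight = 5.
  m = 0111 → c = 01101000, weight = 3.
  m = 1111 → c = 00110101, weight = 4.
Tally weights:
  weight 0: 1 codewords.
  weight 2: 2 codewords.
  weight 3: 6 codewords.
  weight 4: 3 codewords.
  weight 5: 2 codewords.
  weight 6: 2 codewords.
Minimum distance d = smallest w > 0 with A_w > 0 = 2.
Sanity: Σ A_w = 16 = 2^4 = 16 ✓.


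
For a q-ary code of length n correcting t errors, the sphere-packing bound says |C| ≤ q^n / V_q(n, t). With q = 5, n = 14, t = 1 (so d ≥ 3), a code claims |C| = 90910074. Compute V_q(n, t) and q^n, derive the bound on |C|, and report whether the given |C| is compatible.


V_q(n, t) = 57, q^n = 6103515625, Hamming bound = 107079221, |C| = 90910074 ≤ bound (satisfied).

Step 1: Compute V_q(n, t) = Σ_{j=0}^1 C(n, j) (q−1)^j.
  j = 0: C(14,0)·(4)^0 = 1·1 = 1.
  j = 1: C(14,1)·(4)^1 = 14·4 = 56.
  V_q(n, t) = 1 + 56 = 57.
Step 2: q^n = 5^14 = 6103515625.
Step 3: Hamming bound ⌊q^n / V_q(n,t)⌋ = ⌊6103515625/57⌋ = 107079221.
Step 4: Compare |C| = 90910074 to 107079221: satisfied.
The claimed |C| lies below the Hamming bound.


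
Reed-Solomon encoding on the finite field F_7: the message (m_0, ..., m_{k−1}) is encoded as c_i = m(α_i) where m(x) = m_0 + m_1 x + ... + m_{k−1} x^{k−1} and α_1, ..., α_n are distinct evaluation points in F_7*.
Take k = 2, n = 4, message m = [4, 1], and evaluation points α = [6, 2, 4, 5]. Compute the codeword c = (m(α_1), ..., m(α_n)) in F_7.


c = [3, 6, 1, 2]

Message polynomial: m(x) = 4 + 1·x (mod 7).
For each evaluation point α_i, compute m(α_i) mod 7:
  α_1 = 6: Horner steps 1 → 3, so m(6) = 3.
  α_2 = 2: Horner steps 1 → 6, so m(2) = 6.
  α_3 = 4: Horner steps 1 → 1, so m(4) = 1.
  α_4 = 5: Horner steps 1 → 2, so m(5) = 2.
Codeword c = [3, 6, 1, 2] ∈ F_7^4.


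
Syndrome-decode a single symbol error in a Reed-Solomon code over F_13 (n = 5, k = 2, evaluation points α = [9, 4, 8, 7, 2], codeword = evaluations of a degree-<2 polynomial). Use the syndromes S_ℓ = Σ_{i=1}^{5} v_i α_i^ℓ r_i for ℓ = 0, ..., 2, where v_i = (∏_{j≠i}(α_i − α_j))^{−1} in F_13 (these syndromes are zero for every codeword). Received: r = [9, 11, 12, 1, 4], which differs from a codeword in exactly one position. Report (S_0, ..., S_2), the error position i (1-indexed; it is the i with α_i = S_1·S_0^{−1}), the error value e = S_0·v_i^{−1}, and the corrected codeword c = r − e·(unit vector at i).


S = (3, 8, 4), error at position 4, error magnitude e = 12, c = [9, 11, 12, 2, 4].

Step 1: column multipliers v_i = (∏_{j≠i}(α_i − α_j))^{−1} mod 13.
  i = 1 (α = 9): (9−4)(9−8)(9−7)(9−2) = 5·1·2·7 = 70 ≡ 5, so v_1 = 5^{−1} = 8 (mod 13).
  i = 2 (α = 4): (4−9)(4−8)(4−7)(4−2) = (−5)·(−4)·(−3)·2 = −120 ≡ 10, so v_2 = 10^{−1} = 4 (mod 13).
  i = 3 (α = 8): (8−9)(8−4)(8−7)(8−2) = (−1)·4·1·6 = −24 ≡ 2, so v_3 = 2^{−1} = 7 (mod 13).
  i = 4 (α = 7): (7−9)(7−4)(7−8)(7−2) = (−2)·3·(−1)·5 = 30 ≡ 4, so v_4 = 4^{−1} = 10 (mod 13).
  i = 5 (α = 2): (2−9)(2−4)(2−8)(2−7) = (−7)·(−2)·(−6)·(−5) = 420 ≡ 4, so v_5 = 4^{−1} = 10 (mod 13).
  v = [8, 4, 7, 10, 10].
Step 2: syndromes of r = [9, 11, 12, 1, 4] (all sums mod 13).
  S_0 = Σ v_i r_i = 8·9 + 4·11 + 7·12 + 10·1 + 10·4 = 250 ≡ 3.
  S_1 = Σ v_i α_i r_i = 8·9·9 + 4·4·11 + 7·8·12 + 10·7·1 + 10·2·4 = 1646 ≡ 8.
  α_i^2 mod 13 = [3, 3, 12, 10, 4].
  S_2 = Σ v_i α_i^2 r_i = 8·3·9 + 4·3·11 + 7·12·12 + 10·10·1 + 10·4·4 = 1616 ≡ 4.
  S = (3, 8, 4) ≠ 0, so r is not a codeword (an error is present).
Step 3: locate the error. For a single error e at position i, S_ℓ = v_i·e·α_i^ℓ, so α_err = S_1/S_0.
  S_0^{−1} = 3^{−1} = 9 (mod 13), so α_err = 8·9 = 72 ≡ 7 = α_4. Error position i = 4.
  Consistency check: S_2/S_1 = 4·5 = 20 ≡ 7 = α_err ✓ (single-error assumption holds).
Step 4: error magnitude e = S_0/v_4 = S_0·∏_{j≠4}(α_4 − α_j) = 3·4 = 12 ≡ 12 (mod 13).
Step 5: correct position 4: c_4 = r_4 − e = 1 − 12 ≡ 2 (mod 13). Hence c = [9, 11, 12, 2, 4].
  Check: interpolating c through the α_i gives m(x) = 10 + 10·x (degree < 2) with m(α_i) = c_i for every i, so c is indeed a codeword.


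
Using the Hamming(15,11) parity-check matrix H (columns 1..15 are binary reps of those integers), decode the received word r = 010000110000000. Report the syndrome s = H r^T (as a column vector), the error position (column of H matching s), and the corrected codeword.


s = (1, 1, 0, 1)^T, error position = 13, corrected codeword c = 010000110000100

Compute s = H r^T mod 2 one row at a time:
  s_1 = 1 + 0 + 0 + 0 + 0 + 0 + 0 + 0 = 1 ≡ 1 (mod 2).
  s_2 = 0 + 0 + 0 + 1 + 0 + 0 + 0 + 0 = 1 ≡ 1 (mod 2).
  s_3 = 1 + 0 + 0 + 1 + 0 + 0 + 0 + 0 = 2 ≡ 0 (mod 2).
  s_4 = 0 + 0 + 0 + 1 + 0 + 0 + 0 + 0 = 1 ≡ 1 (mod 2).
s = (1, 1, 0, 1)^T — this equals column 13 of H (binary 1101), so error is at position 13.
Correct: flip bit 13 of r = 010000110000000 to get c = 010000110000100.


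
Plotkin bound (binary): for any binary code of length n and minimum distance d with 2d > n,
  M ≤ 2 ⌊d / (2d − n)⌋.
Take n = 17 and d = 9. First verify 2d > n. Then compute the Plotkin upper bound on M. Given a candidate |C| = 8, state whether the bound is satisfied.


Plotkin bound M ≤ 18; given |C| = 8 ≤ bound (satisfied).

Check applicability: 2d = 18, n = 17.
2d − n = 1 > 0, so Plotkin applies.
Compute d/(2d−n) = 9/1 ≈ 9.0000.
⌊d/(2d−n)⌋ = 9.
Plotkin bound: M ≤ 2·9 = 18.
Given |C| = 8, check: satisfied.
This |C| is below the Plotkin bound.


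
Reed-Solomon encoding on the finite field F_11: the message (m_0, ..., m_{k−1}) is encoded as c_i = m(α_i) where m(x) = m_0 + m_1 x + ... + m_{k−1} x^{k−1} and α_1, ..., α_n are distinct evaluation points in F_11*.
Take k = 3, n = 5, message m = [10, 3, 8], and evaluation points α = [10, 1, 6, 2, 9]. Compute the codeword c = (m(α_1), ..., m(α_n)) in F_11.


c = [4, 10, 8, 4, 3]

Message polynomial: m(x) = 10 + 3·x + 8·x^2 (mod 11).
For each evaluation point α_i, compute m(α_i) mod 11:
  α_1 = 10: Horner steps 8 → 6 → 4, so m(10) = 4.
  α_2 = 1: Horner steps 8 → 0 → 10, so m(1) = 10.
  α_3 = 6: Horner steps 8 → 7 → 8, so m(6) = 8.
  α_4 = 2: Horner steps 8 → 8 → 4, so m(2) = 4.
  α_5 = 9: Horner steps 8 → 9 → 3, so m(9) = 3.
Codeword c = [4, 10, 8, 4, 3] ∈ F_11^5.
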